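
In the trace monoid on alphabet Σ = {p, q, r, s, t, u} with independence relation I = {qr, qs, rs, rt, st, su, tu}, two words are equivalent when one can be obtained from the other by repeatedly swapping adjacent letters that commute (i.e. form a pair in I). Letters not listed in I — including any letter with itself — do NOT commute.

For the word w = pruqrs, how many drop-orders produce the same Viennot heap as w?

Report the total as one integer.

10

#0=p has no predecessor
#1=r depends on [0:p]
#2=u depends on [1:r]
#3=q depends on [2:u]
#4=r depends on [2:u]
#5=s depends on [0:p]
sources: [0:p]
N(rest) = Σ N(rest − s) over sources s of rest; N(one piece) = 1:
  size 1 → [3]=1  [4]=1  [5]=1
  size 2 → [3,4]=2  [3,5]=2  [4,5]=2
  size 3 → [2,3,4]=2  [3,4,5]=6
  size 4 → [1,2,3,4]=2  [2,3,4,5]=8
  first=0(p) contributes 10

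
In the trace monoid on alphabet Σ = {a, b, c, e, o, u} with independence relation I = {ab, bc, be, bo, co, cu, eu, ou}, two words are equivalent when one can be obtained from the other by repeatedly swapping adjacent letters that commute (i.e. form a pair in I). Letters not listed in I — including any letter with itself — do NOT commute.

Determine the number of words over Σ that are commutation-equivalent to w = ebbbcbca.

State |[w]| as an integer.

70

0(e) covers ∅
1(b) covers ∅
2(b) covers 1:b
3(b) covers 2:b
4(c) covers 0:e
5(b) covers 3:b
6(c) covers 4:c
7(a) covers 6:c
floor of heap: 0:e, 1:b
completions by unplaced set U, small U first (add the entries for U minus each lowest piece of U):
  |U|=1: {5}:1  {7}:1
  |U|=2: {3,5}:1  {5,7}:2  {6,7}:1
  |U|=3: {2,3,5}:1  {3,5,7}:3  {4,6,7}:1  {5,6,7}:3
  |U|=4: {0,4,6,7}:1  {1,2,3,5}:1  {2,3,5,7}:4  {3,5,6,7}:6  {4,5,6,7}:4
  |U|=5: {0,4,5,6,7}:5  {1,2,3,5,7}:5  {2,3,5,6,7}:10  {3,4,5,6,7}:10
  |U|=6: {0,3,4,5,6,7}:15  {1,2,3,5,6,7}:15  {2,3,4,5,6,7}:20
  start at 0(e): 35
  start at 1(b): 35
sum over floor = 70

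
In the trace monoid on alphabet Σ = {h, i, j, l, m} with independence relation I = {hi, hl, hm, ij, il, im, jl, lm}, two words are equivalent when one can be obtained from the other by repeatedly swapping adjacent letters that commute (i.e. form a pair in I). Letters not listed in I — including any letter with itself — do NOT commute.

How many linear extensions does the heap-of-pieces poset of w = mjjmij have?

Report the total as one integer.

#0=m has no predecessor
#1=j depends on [0:m]
#2=j depends on [1:j]
#3=m depends on [2:j]
#4=i has no predecessor
#5=j depends on [3:m]
sources: [0:m, 4:i]
N(rest) = Σ N(rest − s) over sources s of rest; N(one piece) = 1:
  size 1 → [4]=1  [5]=1
  size 2 → [3,5]=1  [4,5]=2
  size 3 → [2,3,5]=1  [3,4,5]=3
  size 4 → [1,2,3,5]=1  [2,3,4,5]=4
  first=0(m) contributes 5
  first=4(i) contributes 1
|[w]| = 6

6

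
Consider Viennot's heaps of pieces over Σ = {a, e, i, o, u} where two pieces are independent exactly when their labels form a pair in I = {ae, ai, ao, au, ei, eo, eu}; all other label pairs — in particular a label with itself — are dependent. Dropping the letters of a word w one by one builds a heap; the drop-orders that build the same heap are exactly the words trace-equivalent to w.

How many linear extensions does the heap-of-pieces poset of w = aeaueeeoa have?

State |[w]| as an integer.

drop 0:a onto floor
drop 1:e onto floor
drop 2:a onto {0:a}
drop 3:u onto floor
drop 4:e onto {1:e}
drop 5:e onto {4:e}
drop 6:e onto {5:e}
drop 7:o onto {3:u}
drop 8:a onto {2:a}
ground layer = {0:a, 1:e, 3:u}
drop-orders for the pieces not yet dropped (sum over which currently-grounded one goes next):
  1 to go: {6} 1  {7} 1  {8} 1
  2 to go: {2,8} 1  {3,7} 1  {5,6} 1  {6,7} 2  {6,8} 2  {7,8} 2
  3 to go: {0,2,8} 1  {2,6,8} 3  {2,7,8} 3  {3,6,7} 3  {3,7,8} 3  {4,5,6} 1  {5,6,7} 3  {5,6,8} 3  {6,7,8} 6
  4 to go: {0,2,6,8} 4  {0,2,7,8} 4  {1,4,5,6} 1  {2,3,7,8} 6  {2,5,6,8} 6  {2,6,7,8} 12  {3,5,6,7} 6  {3,6,7,8} 12  {4,5,6,7} 4  {4,5,6,8} 4  {5,6,7,8} 12
  5 to go: {0,2,3,7,8} 10  {0,2,5,6,8} 10  {0,2,6,7,8} 20  {1,4,5,6,7} 5  {1,4,5,6,8} 5  {2,3,6,7,8} 30  {2,4,5,6,8} 10  {2,5,6,7,8} 30  {3,4,5,6,7} 10  {3,5,6,7,8} 30  {4,5,6,7,8} 20
  6 to go: {0,2,3,6,7,8} 60  {0,2,4,5,6,8} 20  {0,2,5,6,7,8} 60  {1,2,4,5,6,8} 15  {1,3,4,5,6,7} 15  {1,4,5,6,7,8} 30  {2,3,5,6,7,8} 90  {2,4,5,6,7,8} 60  {3,4,5,6,7,8} 60
  7 to go: {0,1,2,4,5,6,8} 35  {0,2,3,5,6,7,8} 210  {0,2,4,5,6,7,8} 140  {1,2,4,5,6,7,8} 105  {1,3,4,5,6,7,8} 105  {2,3,4,5,6,7,8} 210
  if 0:a drops first: 420 orders
  if 1:e drops first: 560 orders
  if 3:u drops first: 280 orders
heap linearizations: 1260

1260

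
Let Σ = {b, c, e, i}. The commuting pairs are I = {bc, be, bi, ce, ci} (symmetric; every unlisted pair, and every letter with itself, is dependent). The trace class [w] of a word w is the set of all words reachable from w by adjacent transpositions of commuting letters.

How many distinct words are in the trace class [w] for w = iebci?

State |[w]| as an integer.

20

drop 0:i onto floor
drop 1:e onto {0:i}
drop 2:b onto floor
drop 3:c onto floor
drop 4:i onto {1:e}
ground layer = {0:i, 2:b, 3:c}
drop-orders for the pieces not yet dropped (sum over which currently-grounded one goes next):
  1 to go: {2} 1  {3} 1  {4} 1
  2 to go: {1,4} 1  {2,3} 2  {2,4} 2  {3,4} 2
  3 to go: {0,1,4} 1  {1,2,4} 3  {1,3,4} 3  {2,3,4} 6
  if 0:i drops first: 12 orders
  if 2:b drops first: 4 orders
  if 3:c drops first: 4 orders
heap linearizations: 20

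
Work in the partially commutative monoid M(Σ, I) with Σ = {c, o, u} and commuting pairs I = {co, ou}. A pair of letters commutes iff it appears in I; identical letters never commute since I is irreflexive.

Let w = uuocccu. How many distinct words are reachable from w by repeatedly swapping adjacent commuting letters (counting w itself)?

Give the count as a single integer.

7

#0=u has no predecessor
#1=u depends on [0:u]
#2=o has no predecessor
#3=c depends on [1:u]
#4=c depends on [3:c]
#5=c depends on [4:c]
#6=u depends on [5:c]
sources: [0:u, 2:o]
N(rest) = Σ N(rest − s) over sources s of rest; N(one piece) = 1:
  size 1 → [2]=1  [6]=1
  size 2 → [2,6]=2  [5,6]=1
  size 3 → [2,5,6]=3  [4,5,6]=1
  size 4 → [2,4,5,6]=4  [3,4,5,6]=1
  size 5 → [1,3,4,5,6]=1  [2,3,4,5,6]=5
  first=0(u) contributes 6
  first=2(o) contributes 1
|[w]| = 7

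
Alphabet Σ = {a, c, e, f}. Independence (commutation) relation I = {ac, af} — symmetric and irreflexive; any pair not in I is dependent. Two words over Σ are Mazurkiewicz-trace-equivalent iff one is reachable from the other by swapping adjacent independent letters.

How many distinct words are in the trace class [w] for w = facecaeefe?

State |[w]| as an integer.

drop 0:f onto floor
drop 1:a onto floor
drop 2:c onto {0:f}
drop 3:e onto {1:a, 2:c}
drop 4:c onto {3:e}
drop 5:a onto {3:e}
drop 6:e onto {4:c, 5:a}
drop 7:e onto {6:e}
drop 8:f onto {7:e}
drop 9:e onto {8:f}
ground layer = {0:f, 1:a}
drop-orders for the pieces not yet dropped (sum over which currently-grounded one goes next):
  1 to go: {9} 1
  2 to go: {8,9} 1
  3 to go: {7,8,9} 1
  4 to go: {6,7,8,9} 1
  5 to go: {4,6,7,8,9} 1  {5,6,7,8,9} 1
  6 to go: {4,5,6,7,8,9} 2
  7 to go: {3,4,5,6,7,8,9} 2
  8 to go: {1,3,4,5,6,7,8,9} 2  {2,3,4,5,6,7,8,9} 2
  if 0:f drops first: 4 orders
  if 1:a drops first: 2 orders
heap linearizations: 6

6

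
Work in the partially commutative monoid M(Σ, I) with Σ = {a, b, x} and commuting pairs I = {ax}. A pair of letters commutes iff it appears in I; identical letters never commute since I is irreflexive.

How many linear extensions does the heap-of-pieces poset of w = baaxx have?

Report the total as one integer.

6

#0=b has no predecessor
#1=a depends on [0:b]
#2=a depends on [1:a]
#3=x depends on [0:b]
#4=x depends on [3:x]
sources: [0:b]
N(rest) = Σ N(rest − s) over sources s of rest; N(one piece) = 1:
  size 1 → [2]=1  [4]=1
  size 2 → [1,2]=1  [2,4]=2  [3,4]=1
  size 3 → [1,2,4]=3  [2,3,4]=3
  first=0(b) contributes 6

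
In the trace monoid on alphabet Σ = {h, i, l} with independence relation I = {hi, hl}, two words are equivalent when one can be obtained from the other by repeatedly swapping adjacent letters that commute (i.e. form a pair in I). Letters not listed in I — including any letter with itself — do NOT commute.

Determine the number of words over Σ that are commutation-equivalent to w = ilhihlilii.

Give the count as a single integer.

45

piece 0:i — minimal
piece 1:l rests on {0:i}
piece 2:h — minimal
piece 3:i rests on {1:l}
piece 4:h rests on {2:h}
piece 5:l rests on {3:i}
piece 6:i rests on {5:l}
piece 7:l rests on {6:i}
piece 8:i rests on {7:l}
piece 9:i rests on {8:i}
minimal pieces: {0:i, 2:h}
ways to finish when only these pieces remain (= sum over removing one remaining piece with nothing left below it):
  1 left: {4}→1  {9}→1
  2 left: {2,4}→1  {4,9}→2  {8,9}→1
  3 left: {2,4,9}→3  {4,8,9}→3  {7,8,9}→1
  4 left: {2,4,8,9}→6  {4,7,8,9}→4  {6,7,8,9}→1
  5 left: {2,4,7,8,9}→10  {4,6,7,8,9}→5  {5,6,7,8,9}→1
  6 left: {2,4,6,7,8,9}→15  {3,5,6,7,8,9}→1  {4,5,6,7,8,9}→6
  7 left: {1,3,5,6,7,8,9}→1  {2,4,5,6,7,8,9}→21  {3,4,5,6,7,8,9}→7
  8 left: {0,1,3,5,6,7,8,9}→1  {1,3,4,5,6,7,8,9}→8  {2,3,4,5,6,7,8,9}→28
  placing 0:i first → 36 extensions
  placing 2:h first → 9 extensions
total linear extensions = 45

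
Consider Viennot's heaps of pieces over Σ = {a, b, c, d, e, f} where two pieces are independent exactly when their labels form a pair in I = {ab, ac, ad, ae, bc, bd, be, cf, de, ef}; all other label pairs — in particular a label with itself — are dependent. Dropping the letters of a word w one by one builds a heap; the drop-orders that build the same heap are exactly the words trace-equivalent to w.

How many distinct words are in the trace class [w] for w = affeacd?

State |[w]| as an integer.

25

piece 0:a — minimal
piece 1:f rests on {0:a}
piece 2:f rests on {1:f}
piece 3:e — minimal
piece 4:a rests on {2:f}
piece 5:c rests on {3:e}
piece 6:d rests on {2:f, 5:c}
minimal pieces: {0:a, 3:e}
ways to finish when only these pieces remain (= sum over removing one remaining piece with nothing left below it):
  1 left: {4}→1  {6}→1
  2 left: {4,6}→2  {5,6}→1
  3 left: {2,4,6}→2  {3,5,6}→1  {4,5,6}→3
  4 left: {1,2,4,6}→2  {2,4,5,6}→5  {3,4,5,6}→4
  5 left: {0,1,2,4,6}→2  {1,2,4,5,6}→7  {2,3,4,5,6}→9
  placing 0:a first → 16 extensions
  placing 3:e first → 9 extensions
total linear extensions = 25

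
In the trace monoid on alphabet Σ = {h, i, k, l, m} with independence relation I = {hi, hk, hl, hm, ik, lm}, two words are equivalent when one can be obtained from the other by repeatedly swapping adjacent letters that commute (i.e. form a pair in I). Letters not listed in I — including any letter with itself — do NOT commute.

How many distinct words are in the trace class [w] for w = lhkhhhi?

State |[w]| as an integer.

#0=l has no predecessor
#1=h has no predecessor
#2=k depends on [0:l]
#3=h depends on [1:h]
#4=h depends on [3:h]
#5=h depends on [4:h]
#6=i depends on [0:l]
sources: [0:l, 1:h]
N(rest) = Σ N(rest − s) over sources s of rest; N(one piece) = 1:
  size 1 → [2]=1  [5]=1  [6]=1
  size 2 → [2,5]=2  [2,6]=2  [4,5]=1  [5,6]=2
  size 3 → [0,2,6]=2  [2,4,5]=3  [2,5,6]=6  [3,4,5]=1  [4,5,6]=3
  size 4 → [0,2,5,6]=8  [1,3,4,5]=1  [2,3,4,5]=4  [2,4,5,6]=12  [3,4,5,6]=4
  size 5 → [0,2,4,5,6]=20  [1,2,3,4,5]=5  [1,3,4,5,6]=5  [2,3,4,5,6]=20
  first=0(l) contributes 30
  first=1(h) contributes 40
|[w]| = 70

70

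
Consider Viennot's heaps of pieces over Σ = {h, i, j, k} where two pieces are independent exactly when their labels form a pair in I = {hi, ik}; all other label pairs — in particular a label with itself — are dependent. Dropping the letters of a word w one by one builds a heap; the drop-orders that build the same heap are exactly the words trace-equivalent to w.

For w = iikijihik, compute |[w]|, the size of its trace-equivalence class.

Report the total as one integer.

24

piece 0:i — minimal
piece 1:i rests on {0:i}
piece 2:k — minimal
piece 3:i rests on {1:i}
piece 4:j rests on {2:k, 3:i}
piece 5:i rests on {4:j}
piece 6:h rests on {4:j}
piece 7:i rests on {5:i}
piece 8:k rests on {6:h}
minimal pieces: {0:i, 2:k}
ways to finish when only these pieces remain (= sum over removing one remaining piece with nothing left below it):
  1 left: {7}→1  {8}→1
  2 left: {5,7}→1  {6,8}→1  {7,8}→2
  3 left: {5,7,8}→3  {6,7,8}→3
  4 left: {5,6,7,8}→6
  5 left: {4,5,6,7,8}→6
  6 left: {2,4,5,6,7,8}→6  {3,4,5,6,7,8}→6
  7 left: {1,3,4,5,6,7,8}→6  {2,3,4,5,6,7,8}→12
  placing 0:i first → 18 extensions
  placing 2:k first → 6 extensions
total linear extensions = 24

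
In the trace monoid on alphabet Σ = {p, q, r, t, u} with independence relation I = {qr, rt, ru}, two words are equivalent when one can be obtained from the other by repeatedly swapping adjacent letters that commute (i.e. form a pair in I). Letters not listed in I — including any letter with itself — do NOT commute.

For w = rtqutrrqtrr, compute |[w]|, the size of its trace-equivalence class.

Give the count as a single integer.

462

drop 0:r onto floor
drop 1:t onto floor
drop 2:q onto {1:t}
drop 3:u onto {2:q}
drop 4:t onto {3:u}
drop 5:r onto {0:r}
drop 6:r onto {5:r}
drop 7:q onto {4:t}
drop 8:t onto {7:q}
drop 9:r onto {6:r}
drop 10:r onto {9:r}
ground layer = {0:r, 1:t}
drop-orders for the pieces not yet dropped (sum over which currently-grounded one goes next):
  1 to go: {8} 1  {10} 1
  2 to go: {7,8} 1  {8,10} 2  {9,10} 1
  3 to go: {4,7,8} 1  {6,9,10} 1  {7,8,10} 3  {8,9,10} 3
  4 to go: {3,4,7,8} 1  {4,7,8,10} 4  {5,6,9,10} 1  {6,8,9,10} 4  {7,8,9,10} 6
  5 to go: {0,5,6,9,10} 1  {2,3,4,7,8} 1  {3,4,7,8,10} 5  {4,7,8,9,10} 10  {5,6,8,9,10} 5  {6,7,8,9,10} 10
  6 to go: {0,5,6,8,9,10} 6  {1,2,3,4,7,8} 1  {2,3,4,7,8,10} 6  {3,4,7,8,9,10} 15  {4,6,7,8,9,10} 20  {5,6,7,8,9,10} 15
  7 to go: {0,5,6,7,8,9,10} 21  {1,2,3,4,7,8,10} 7  {2,3,4,7,8,9,10} 21  {3,4,6,7,8,9,10} 35  {4,5,6,7,8,9,10} 35
  8 to go: {0,4,5,6,7,8,9,10} 56  {1,2,3,4,7,8,9,10} 28  {2,3,4,6,7,8,9,10} 56  {3,4,5,6,7,8,9,10} 70
  9 to go: {0,3,4,5,6,7,8,9,10} 126  {1,2,3,4,6,7,8,9,10} 84  {2,3,4,5,6,7,8,9,10} 126
  if 0:r drops first: 210 orders
  if 1:t drops first: 252 orders
heap linearizations: 462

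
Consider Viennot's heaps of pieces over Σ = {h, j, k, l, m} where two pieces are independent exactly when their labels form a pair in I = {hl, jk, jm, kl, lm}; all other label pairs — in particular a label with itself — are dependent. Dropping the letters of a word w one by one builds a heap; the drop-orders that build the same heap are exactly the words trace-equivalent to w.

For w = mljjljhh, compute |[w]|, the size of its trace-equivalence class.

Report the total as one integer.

6

piece 0:m — minimal
piece 1:l — minimal
piece 2:j rests on {1:l}
piece 3:j rests on {2:j}
piece 4:l rests on {3:j}
piece 5:j rests on {4:l}
piece 6:h rests on {0:m, 5:j}
piece 7:h rests on {6:h}
minimal pieces: {0:m, 1:l}
ways to finish when only these pieces remain (= sum over removing one remaining piece with nothing left below it):
  1 left: {7}→1
  2 left: {6,7}→1
  3 left: {0,6,7}→1  {5,6,7}→1
  4 left: {0,5,6,7}→2  {4,5,6,7}→1
  5 left: {0,4,5,6,7}→3  {3,4,5,6,7}→1
  6 left: {0,3,4,5,6,7}→4  {2,3,4,5,6,7}→1
  placing 0:m first → 1 extensions
  placing 1:l first → 5 extensions
total linear extensions = 6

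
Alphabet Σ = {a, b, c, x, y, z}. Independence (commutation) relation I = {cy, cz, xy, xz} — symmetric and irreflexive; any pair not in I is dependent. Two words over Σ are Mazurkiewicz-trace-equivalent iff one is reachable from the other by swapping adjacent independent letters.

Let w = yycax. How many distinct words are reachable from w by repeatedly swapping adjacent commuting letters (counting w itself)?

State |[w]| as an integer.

0(y) covers ∅
1(y) covers 0:y
2(c) covers ∅
3(a) covers 1:y, 2:c
4(x) covers 3:a
floor of heap: 0:y, 2:c
completions by unplaced set U, small U first (add the entries for U minus each lowest piece of U):
  |U|=1: {4}:1
  |U|=2: {3,4}:1
  |U|=3: {1,3,4}:1  {2,3,4}:1
  start at 0(y): 2
  start at 2(c): 1
sum over floor = 3

3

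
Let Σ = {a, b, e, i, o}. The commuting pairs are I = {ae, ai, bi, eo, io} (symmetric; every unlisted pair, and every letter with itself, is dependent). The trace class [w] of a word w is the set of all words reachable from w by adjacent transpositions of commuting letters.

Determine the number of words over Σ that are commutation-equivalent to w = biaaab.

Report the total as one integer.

0(b) covers ∅
1(i) covers ∅
2(a) covers 0:b
3(a) covers 2:a
4(a) covers 3:a
5(b) covers 4:a
floor of heap: 0:b, 1:i
completions by unplaced set U, small U first (add the entries for U minus each lowest piece of U):
  |U|=1: {1}:1  {5}:1
  |U|=2: {1,5}:2  {4,5}:1
  |U|=3: {1,4,5}:3  {3,4,5}:1
  |U|=4: {1,3,4,5}:4  {2,3,4,5}:1
  start at 0(b): 5
  start at 1(i): 1
sum over floor = 6

6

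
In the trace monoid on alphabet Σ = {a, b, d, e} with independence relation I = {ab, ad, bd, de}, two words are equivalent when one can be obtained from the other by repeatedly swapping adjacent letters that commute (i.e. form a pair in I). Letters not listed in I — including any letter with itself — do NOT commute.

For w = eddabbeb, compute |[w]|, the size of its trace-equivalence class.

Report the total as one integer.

84

#0=e has no predecessor
#1=d has no predecessor
#2=d depends on [1:d]
#3=a depends on [0:e]
#4=b depends on [0:e]
#5=b depends on [4:b]
#6=e depends on [3:a, 5:b]
#7=b depends on [6:e]
sources: [0:e, 1:d]
N(rest) = Σ N(rest − s) over sources s of rest; N(one piece) = 1:
  size 1 → [2]=1  [7]=1
  size 2 → [1,2]=1  [2,7]=2  [6,7]=1
  size 3 → [1,2,7]=3  [2,6,7]=3  [3,6,7]=1  [5,6,7]=1
  size 4 → [1,2,6,7]=6  [2,3,6,7]=4  [2,5,6,7]=4  [3,5,6,7]=2  [4,5,6,7]=1
  size 5 → [1,2,3,6,7]=10  [1,2,5,6,7]=10  [2,3,5,6,7]=10  [2,4,5,6,7]=5  [3,4,5,6,7]=3
  size 6 → [0,3,4,5,6,7]=3  [1,2,3,5,6,7]=30  [1,2,4,5,6,7]=15  [2,3,4,5,6,7]=18
  first=0(e) contributes 63
  first=1(d) contributes 21
|[w]| = 84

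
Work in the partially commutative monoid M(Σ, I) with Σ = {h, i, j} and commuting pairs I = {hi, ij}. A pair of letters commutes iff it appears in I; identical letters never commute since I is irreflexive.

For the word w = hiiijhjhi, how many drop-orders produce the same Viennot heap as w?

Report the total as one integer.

0(h) covers ∅
1(i) covers ∅
2(i) covers 1:i
3(i) covers 2:i
4(j) covers 0:h
5(h) covers 4:j
6(j) covers 5:h
7(h) covers 6:j
8(i) covers 3:i
floor of heap: 0:h, 1:i
completions by unplaced set U, small U first (add the entries for U minus each lowest piece of U):
  |U|=1: {7}:1  {8}:1
  |U|=2: {3,8}:1  {6,7}:1  {7,8}:2
  |U|=3: {2,3,8}:1  {3,7,8}:3  {5,6,7}:1  {6,7,8}:3
  |U|=4: {1,2,3,8}:1  {2,3,7,8}:4  {3,6,7,8}:6  {4,5,6,7}:1  {5,6,7,8}:4
  |U|=5: {0,4,5,6,7}:1  {1,2,3,7,8}:5  {2,3,6,7,8}:10  {3,5,6,7,8}:10  {4,5,6,7,8}:5
  |U|=6: {0,4,5,6,7,8}:6  {1,2,3,6,7,8}:15  {2,3,5,6,7,8}:20  {3,4,5,6,7,8}:15
  |U|=7: {0,3,4,5,6,7,8}:21  {1,2,3,5,6,7,8}:35  {2,3,4,5,6,7,8}:35
  start at 0(h): 70
  start at 1(i): 56
sum over floor = 126

126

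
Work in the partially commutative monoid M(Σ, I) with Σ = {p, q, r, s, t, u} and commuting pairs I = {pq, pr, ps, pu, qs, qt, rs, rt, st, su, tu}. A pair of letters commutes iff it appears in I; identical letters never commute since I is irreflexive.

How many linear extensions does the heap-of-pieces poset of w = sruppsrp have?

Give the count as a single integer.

0(s) covers ∅
1(r) covers ∅
2(u) covers 1:r
3(p) covers ∅
4(p) covers 3:p
5(s) covers 0:s
6(r) covers 2:u
7(p) covers 4:p
floor of heap: 0:s, 1:r, 3:p
completions by unplaced set U, small U first (add the entries for U minus each lowest piece of U):
  |U|=1: {5}:1  {6}:1  {7}:1
  |U|=2: {0,5}:1  {2,6}:1  {4,7}:1  {5,6}:2  {5,7}:2  {6,7}:2
  |U|=3: {0,5,6}:3  {0,5,7}:3  {1,2,6}:1  {2,5,6}:3  {2,6,7}:3  {3,4,7}:1  {4,5,7}:3  {4,6,7}:3  {5,6,7}:6
  |U|=4: {0,2,5,6}:6  {0,4,5,7}:6  {0,5,6,7}:12  {1,2,5,6}:4  {1,2,6,7}:4  {2,4,6,7}:6  {2,5,6,7}:12  {3,4,5,7}:4  {3,4,6,7}:4  {4,5,6,7}:12
  |U|=5: {0,1,2,5,6}:10  {0,2,5,6,7}:30  {0,3,4,5,7}:10  {0,4,5,6,7}:30  {1,2,4,6,7}:10  {1,2,5,6,7}:20  {2,3,4,6,7}:10  {2,4,5,6,7}:30  {3,4,5,6,7}:20
  |U|=6: {0,1,2,5,6,7}:60  {0,2,4,5,6,7}:90  {0,3,4,5,6,7}:60  {1,2,3,4,6,7}:20  {1,2,4,5,6,7}:60  {2,3,4,5,6,7}:60
  start at 0(s): 140
  start at 1(r): 210
  start at 3(p): 210
sum over floor = 560

560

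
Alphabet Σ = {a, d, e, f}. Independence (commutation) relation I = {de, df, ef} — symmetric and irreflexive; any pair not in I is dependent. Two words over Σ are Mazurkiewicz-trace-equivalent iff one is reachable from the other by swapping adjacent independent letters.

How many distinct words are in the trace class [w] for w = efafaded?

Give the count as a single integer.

0(e) covers ∅
1(f) covers ∅
2(a) covers 0:e, 1:f
3(f) covers 2:a
4(a) covers 3:f
5(d) covers 4:a
6(e) covers 4:a
7(d) covers 5:d
floor of heap: 0:e, 1:f
completions by unplaced set U, small U first (add the entries for U minus each lowest piece of U):
  |U|=1: {6}:1  {7}:1
  |U|=2: {5,7}:1  {6,7}:2
  |U|=3: {5,6,7}:3
  |U|=4: {4,5,6,7}:3
  |U|=5: {3,4,5,6,7}:3
  |U|=6: {2,3,4,5,6,7}:3
  start at 0(e): 3
  start at 1(f): 3
sum over floor = 6

6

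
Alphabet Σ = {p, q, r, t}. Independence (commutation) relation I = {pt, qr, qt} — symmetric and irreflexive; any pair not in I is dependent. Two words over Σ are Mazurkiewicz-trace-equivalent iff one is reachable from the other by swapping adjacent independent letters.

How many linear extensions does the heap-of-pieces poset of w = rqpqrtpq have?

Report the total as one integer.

14

#0=r has no predecessor
#1=q has no predecessor
#2=p depends on [0:r, 1:q]
#3=q depends on [2:p]
#4=r depends on [2:p]
#5=t depends on [4:r]
#6=p depends on [3:q, 4:r]
#7=q depends on [6:p]
sources: [0:r, 1:q]
N(rest) = Σ N(rest − s) over sources s of rest; N(one piece) = 1:
  size 1 → [5]=1  [7]=1
  size 2 → [5,7]=2  [6,7]=1
  size 3 → [3,6,7]=1  [5,6,7]=3
  size 4 → [3,5,6,7]=4  [4,5,6,7]=3
  size 5 → [3,4,5,6,7]=7
  size 6 → [2,3,4,5,6,7]=7
  first=0(r) contributes 7
  first=1(q) contributes 7
|[w]| = 14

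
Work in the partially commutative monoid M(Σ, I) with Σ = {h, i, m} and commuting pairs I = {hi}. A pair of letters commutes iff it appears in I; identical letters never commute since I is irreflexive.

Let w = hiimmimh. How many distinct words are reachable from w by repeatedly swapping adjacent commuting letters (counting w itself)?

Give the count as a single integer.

3

0(h) covers ∅
1(i) covers ∅
2(i) covers 1:i
3(m) covers 0:h, 2:i
4(m) covers 3:m
5(i) covers 4:m
6(m) covers 5:i
7(h) covers 6:m
floor of heap: 0:h, 1:i
completions by unplaced set U, small U first (add the entries for U minus each lowest piece of U):
  |U|=1: {7}:1
  |U|=2: {6,7}:1
  |U|=3: {5,6,7}:1
  |U|=4: {4,5,6,7}:1
  |U|=5: {3,4,5,6,7}:1
  |U|=6: {0,3,4,5,6,7}:1  {2,3,4,5,6,7}:1
  start at 0(h): 1
  start at 1(i): 2
sum over floor = 3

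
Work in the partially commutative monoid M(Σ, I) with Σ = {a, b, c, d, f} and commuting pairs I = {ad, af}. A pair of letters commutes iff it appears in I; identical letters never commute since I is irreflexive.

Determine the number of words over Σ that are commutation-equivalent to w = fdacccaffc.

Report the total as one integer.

#0=f has no predecessor
#1=d depends on [0:f]
#2=a has no predecessor
#3=c depends on [1:d, 2:a]
#4=c depends on [3:c]
#5=c depends on [4:c]
#6=a depends on [5:c]
#7=f depends on [5:c]
#8=f depends on [7:f]
#9=c depends on [6:a, 8:f]
sources: [0:f, 2:a]
N(rest) = Σ N(rest − s) over sources s of rest; N(one piece) = 1:
  size 1 → [9]=1
  size 2 → [6,9]=1  [8,9]=1
  size 3 → [6,8,9]=2  [7,8,9]=1
  size 4 → [6,7,8,9]=3
  size 5 → [5,6,7,8,9]=3
  size 6 → [4,5,6,7,8,9]=3
  size 7 → [3,4,5,6,7,8,9]=3
  size 8 → [1,3,4,5,6,7,8,9]=3  [2,3,4,5,6,7,8,9]=3
  first=0(f) contributes 6
  first=2(a) contributes 3
|[w]| = 9

9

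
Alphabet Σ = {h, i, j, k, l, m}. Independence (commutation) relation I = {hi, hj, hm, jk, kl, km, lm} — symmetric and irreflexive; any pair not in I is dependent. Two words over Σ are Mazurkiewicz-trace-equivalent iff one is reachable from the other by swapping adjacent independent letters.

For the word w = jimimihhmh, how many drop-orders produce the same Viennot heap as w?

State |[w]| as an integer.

#0=j has no predecessor
#1=i depends on [0:j]
#2=m depends on [1:i]
#3=i depends on [2:m]
#4=m depends on [3:i]
#5=i depends on [4:m]
#6=h has no predecessor
#7=h depends on [6:h]
#8=m depends on [5:i]
#9=h depends on [7:h]
sources: [0:j, 6:h]
N(rest) = Σ N(rest − s) over sources s of rest; N(one piece) = 1:
  size 1 → [8]=1  [9]=1
  size 2 → [5,8]=1  [7,9]=1  [8,9]=2
  size 3 → [4,5,8]=1  [5,8,9]=3  [6,7,9]=1  [7,8,9]=3
  size 4 → [3,4,5,8]=1  [4,5,8,9]=4  [5,7,8,9]=6  [6,7,8,9]=4
  size 5 → [2,3,4,5,8]=1  [3,4,5,8,9]=5  [4,5,7,8,9]=10  [5,6,7,8,9]=10
  size 6 → [1,2,3,4,5,8]=1  [2,3,4,5,8,9]=6  [3,4,5,7,8,9]=15  [4,5,6,7,8,9]=20
  size 7 → [0,1,2,3,4,5,8]=1  [1,2,3,4,5,8,9]=7  [2,3,4,5,7,8,9]=21  [3,4,5,6,7,8,9]=35
  size 8 → [0,1,2,3,4,5,8,9]=8  [1,2,3,4,5,7,8,9]=28  [2,3,4,5,6,7,8,9]=56
  first=0(j) contributes 84
  first=6(h) contributes 36
|[w]| = 120

120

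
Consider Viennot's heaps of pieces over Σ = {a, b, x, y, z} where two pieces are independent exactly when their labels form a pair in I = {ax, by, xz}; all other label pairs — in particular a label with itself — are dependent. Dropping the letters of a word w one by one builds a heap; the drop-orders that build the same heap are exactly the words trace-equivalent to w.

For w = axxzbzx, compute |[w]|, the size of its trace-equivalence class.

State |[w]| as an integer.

12

piece 0:a — minimal
piece 1:x — minimal
piece 2:x rests on {1:x}
piece 3:z rests on {0:a}
piece 4:b rests on {2:x, 3:z}
piece 5:z rests on {4:b}
piece 6:x rests on {4:b}
minimal pieces: {0:a, 1:x}
ways to finish when only these pieces remain (= sum over removing one remaining piece with nothing left below it):
  1 left: {5}→1  {6}→1
  2 left: {5,6}→2
  3 left: {4,5,6}→2
  4 left: {2,4,5,6}→2  {3,4,5,6}→2
  5 left: {0,3,4,5,6}→2  {1,2,4,5,6}→2  {2,3,4,5,6}→4
  placing 0:a first → 6 extensions
  placing 1:x first → 6 extensions
total linear extensions = 12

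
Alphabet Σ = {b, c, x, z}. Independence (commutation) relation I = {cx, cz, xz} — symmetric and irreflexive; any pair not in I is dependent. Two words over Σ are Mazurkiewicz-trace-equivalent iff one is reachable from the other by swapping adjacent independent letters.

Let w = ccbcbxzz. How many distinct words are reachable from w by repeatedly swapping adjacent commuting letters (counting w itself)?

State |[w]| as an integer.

piece 0:c — minimal
piece 1:c rests on {0:c}
piece 2:b rests on {1:c}
piece 3:c rests on {2:b}
piece 4:b rests on {3:c}
piece 5:x rests on {4:b}
piece 6:z rests on {4:b}
piece 7:z rests on {6:z}
minimal pieces: {0:c}
ways to finish when only these pieces remain (= sum over removing one remaining piece with nothing left below it):
  1 left: {5}→1  {7}→1
  2 left: {5,7}→2  {6,7}→1
  3 left: {5,6,7}→3
  4 left: {4,5,6,7}→3
  5 left: {3,4,5,6,7}→3
  6 left: {2,3,4,5,6,7}→3
  placing 0:c first → 3 extensions

3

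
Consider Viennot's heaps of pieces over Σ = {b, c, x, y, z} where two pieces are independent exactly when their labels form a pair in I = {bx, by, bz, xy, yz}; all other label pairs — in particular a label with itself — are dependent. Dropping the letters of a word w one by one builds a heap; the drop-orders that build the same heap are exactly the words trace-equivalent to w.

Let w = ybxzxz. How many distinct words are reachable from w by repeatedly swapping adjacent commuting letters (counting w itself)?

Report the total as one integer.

#0=y has no predecessor
#1=b has no predecessor
#2=x has no predecessor
#3=z depends on [2:x]
#4=x depends on [3:z]
#5=z depends on [4:x]
sources: [0:y, 1:b, 2:x]
N(rest) = Σ N(rest − s) over sources s of rest; N(one piece) = 1:
  size 1 → [0]=1  [1]=1  [5]=1
  size 2 → [0,1]=2  [0,5]=2  [1,5]=2  [4,5]=1
  size 3 → [0,1,5]=6  [0,4,5]=3  [1,4,5]=3  [3,4,5]=1
  size 4 → [0,1,4,5]=12  [0,3,4,5]=4  [1,3,4,5]=4  [2,3,4,5]=1
  first=0(y) contributes 5
  first=1(b) contributes 5
  first=2(x) contributes 20
|[w]| = 30

30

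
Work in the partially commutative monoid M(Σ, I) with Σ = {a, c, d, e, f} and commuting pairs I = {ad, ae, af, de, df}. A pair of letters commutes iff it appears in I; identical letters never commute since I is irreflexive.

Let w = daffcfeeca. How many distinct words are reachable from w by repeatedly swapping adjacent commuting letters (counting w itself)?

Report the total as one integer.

12

piece 0:d — minimal
piece 1:a — minimal
piece 2:f — minimal
piece 3:f rests on {2:f}
piece 4:c rests on {0:d, 1:a, 3:f}
piece 5:f rests on {4:c}
piece 6:e rests on {5:f}
piece 7:e rests on {6:e}
piece 8:c rests on {7:e}
piece 9:a rests on {8:c}
minimal pieces: {0:d, 1:a, 2:f}
ways to finish when only these pieces remain (= sum over removing one remaining piece with nothing left below it):
  1 left: {9}→1
  2 left: {8,9}→1
  3 left: {7,8,9}→1
  4 left: {6,7,8,9}→1
  5 left: {5,6,7,8,9}→1
  6 left: {4,5,6,7,8,9}→1
  7 left: {0,4,5,6,7,8,9}→1  {1,4,5,6,7,8,9}→1  {3,4,5,6,7,8,9}→1
  8 left: {0,1,4,5,6,7,8,9}→2  {0,3,4,5,6,7,8,9}→2  {1,3,4,5,6,7,8,9}→2  {2,3,4,5,6,7,8,9}→1
  placing 0:d first → 3 extensions
  placing 1:a first → 3 extensions
  placing 2:f first → 6 extensions
total linear extensions = 12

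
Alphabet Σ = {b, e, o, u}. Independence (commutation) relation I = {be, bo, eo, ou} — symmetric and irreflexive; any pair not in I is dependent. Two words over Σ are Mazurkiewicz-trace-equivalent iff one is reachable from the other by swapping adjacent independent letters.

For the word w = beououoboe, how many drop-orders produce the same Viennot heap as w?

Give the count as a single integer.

840

0(b) covers ∅
1(e) covers ∅
2(o) covers ∅
3(u) covers 0:b, 1:e
4(o) covers 2:o
5(u) covers 3:u
6(o) covers 4:o
7(b) covers 5:u
8(o) covers 6:o
9(e) covers 5:u
floor of heap: 0:b, 1:e, 2:o
completions by unplaced set U, small U first (add the entries for U minus each lowest piece of U):
  |U|=1: {7}:1  {8}:1  {9}:1
  |U|=2: {6,8}:1  {7,8}:2  {7,9}:2  {8,9}:2
  |U|=3: {4,6,8}:1  {5,7,9}:2  {6,7,8}:3  {6,8,9}:3  {7,8,9}:6
  |U|=4: {2,4,6,8}:1  {3,5,7,9}:2  {4,6,7,8}:4  {4,6,8,9}:4  {5,7,8,9}:8  {6,7,8,9}:12
  |U|=5: {0,3,5,7,9}:2  {1,3,5,7,9}:2  {2,4,6,7,8}:5  {2,4,6,8,9}:5  {3,5,7,8,9}:10  {4,6,7,8,9}:20  {5,6,7,8,9}:20
  |U|=6: {0,1,3,5,7,9}:4  {0,3,5,7,8,9}:12  {1,3,5,7,8,9}:12  {2,4,6,7,8,9}:30  {3,5,6,7,8,9}:30  {4,5,6,7,8,9}:40
  |U|=7: {0,1,3,5,7,8,9}:28  {0,3,5,6,7,8,9}:42  {1,3,5,6,7,8,9}:42  {2,4,5,6,7,8,9}:70  {3,4,5,6,7,8,9}:70
  |U|=8: {0,1,3,5,6,7,8,9}:112  {0,3,4,5,6,7,8,9}:112  {1,3,4,5,6,7,8,9}:112  {2,3,4,5,6,7,8,9}:140
  start at 0(b): 252
  start at 1(e): 252
  start at 2(o): 336
sum over floor = 840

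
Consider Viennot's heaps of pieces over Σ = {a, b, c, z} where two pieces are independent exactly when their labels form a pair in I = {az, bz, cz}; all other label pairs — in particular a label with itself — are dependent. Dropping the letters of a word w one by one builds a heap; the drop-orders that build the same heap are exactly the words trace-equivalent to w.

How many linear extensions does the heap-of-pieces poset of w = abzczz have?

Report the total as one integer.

20

drop 0:a onto floor
drop 1:b onto {0:a}
drop 2:z onto floor
drop 3:c onto {1:b}
drop 4:z onto {2:z}
drop 5:z onto {4:z}
ground layer = {0:a, 2:z}
drop-orders for the pieces not yet dropped (sum over which currently-grounded one goes next):
  1 to go: {3} 1  {5} 1
  2 to go: {1,3} 1  {3,5} 2  {4,5} 1
  3 to go: {0,1,3} 1  {1,3,5} 3  {2,4,5} 1  {3,4,5} 3
  4 to go: {0,1,3,5} 4  {1,3,4,5} 6  {2,3,4,5} 4
  if 0:a drops first: 10 orders
  if 2:z drops first: 10 orders
heap linearizations: 20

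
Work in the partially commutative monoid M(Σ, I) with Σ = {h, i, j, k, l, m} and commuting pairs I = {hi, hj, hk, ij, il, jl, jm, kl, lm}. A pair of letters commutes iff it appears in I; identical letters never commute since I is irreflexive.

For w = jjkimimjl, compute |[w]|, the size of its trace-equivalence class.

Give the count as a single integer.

45

piece 0:j — minimal
piece 1:j rests on {0:j}
piece 2:k rests on {1:j}
piece 3:i rests on {2:k}
piece 4:m rests on {3:i}
piece 5:i rests on {4:m}
piece 6:m rests on {5:i}
piece 7:j rests on {2:k}
piece 8:l — minimal
minimal pieces: {0:j, 8:l}
ways to finish when only these pieces remain (= sum over removing one remaining piece with nothing left below it):
  1 left: {6}→1  {7}→1  {8}→1
  2 left: {5,6}→1  {6,7}→2  {6,8}→2  {7,8}→2
  3 left: {4,5,6}→1  {5,6,7}→3  {5,6,8}→3  {6,7,8}→6
  4 left: {3,4,5,6}→1  {4,5,6,7}→4  {4,5,6,8}→4  {5,6,7,8}→12
  5 left: {3,4,5,6,7}→5  {3,4,5,6,8}→5  {4,5,6,7,8}→20
  6 left: {2,3,4,5,6,7}→5  {3,4,5,6,7,8}→30
  7 left: {1,2,3,4,5,6,7}→5  {2,3,4,5,6,7,8}→35
  placing 0:j first → 40 extensions
  placing 8:l first → 5 extensions
total linear extensions = 45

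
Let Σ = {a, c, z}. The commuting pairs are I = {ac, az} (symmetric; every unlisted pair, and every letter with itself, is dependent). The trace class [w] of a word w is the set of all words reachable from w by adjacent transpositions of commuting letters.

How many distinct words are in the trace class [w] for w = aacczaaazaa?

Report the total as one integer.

piece 0:a — minimal
piece 1:a rests on {0:a}
piece 2:c — minimal
piece 3:c rests on {2:c}
piece 4:z rests on {3:c}
piece 5:a rests on {1:a}
piece 6:a rests on {5:a}
piece 7:a rests on {6:a}
piece 8:z rests on {4:z}
piece 9:a rests on {7:a}
piece 10:a rests on {9:a}
minimal pieces: {0:a, 2:c}
ways to finish when only these pieces remain (= sum over removing one remaining piece with nothing left below it):
  1 left: {8}→1  {10}→1
  2 left: {4,8}→1  {8,10}→2  {9,10}→1
  3 left: {3,4,8}→1  {4,8,10}→3  {7,9,10}→1  {8,9,10}→3
  4 left: {2,3,4,8}→1  {3,4,8,10}→4  {4,8,9,10}→6  {6,7,9,10}→1  {7,8,9,10}→4
  5 left: {2,3,4,8,10}→5  {3,4,8,9,10}→10  {4,7,8,9,10}→10  {5,6,7,9,10}→1  {6,7,8,9,10}→5
  6 left: {1,5,6,7,9,10}→1  {2,3,4,8,9,10}→15  {3,4,7,8,9,10}→20  {4,6,7,8,9,10}→15  {5,6,7,8,9,10}→6
  7 left: {0,1,5,6,7,9,10}→1  {1,5,6,7,8,9,10}→7  {2,3,4,7,8,9,10}→35  {3,4,6,7,8,9,10}→35  {4,5,6,7,8,9,10}→21
  8 left: {0,1,5,6,7,8,9,10}→8  {1,4,5,6,7,8,9,10}→28  {2,3,4,6,7,8,9,10}→70  {3,4,5,6,7,8,9,10}→56
  9 left: {0,1,4,5,6,7,8,9,10}→36  {1,3,4,5,6,7,8,9,10}→84  {2,3,4,5,6,7,8,9,10}→126
  placing 0:a first → 210 extensions
  placing 2:c first → 120 extensions
total linear extensions = 330

330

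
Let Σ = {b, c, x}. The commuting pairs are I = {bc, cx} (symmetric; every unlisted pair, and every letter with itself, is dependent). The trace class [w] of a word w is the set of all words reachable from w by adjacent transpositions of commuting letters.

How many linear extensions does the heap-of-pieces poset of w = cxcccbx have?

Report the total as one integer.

35

piece 0:c — minimal
piece 1:x — minimal
piece 2:c rests on {0:c}
piece 3:c rests on {2:c}
piece 4:c rests on {3:c}
piece 5:b rests on {1:x}
piece 6:x rests on {5:b}
minimal pieces: {0:c, 1:x}
ways to finish when only these pieces remain (= sum over removing one remaining piece with nothing left below it):
  1 left: {4}→1  {6}→1
  2 left: {3,4}→1  {4,6}→2  {5,6}→1
  3 left: {1,5,6}→1  {2,3,4}→1  {3,4,6}→3  {4,5,6}→3
  4 left: {0,2,3,4}→1  {1,4,5,6}→4  {2,3,4,6}→4  {3,4,5,6}→6
  5 left: {0,2,3,4,6}→5  {1,3,4,5,6}→10  {2,3,4,5,6}→10
  placing 0:c first → 20 extensions
  placing 1:x first → 15 extensions
total linear extensions = 35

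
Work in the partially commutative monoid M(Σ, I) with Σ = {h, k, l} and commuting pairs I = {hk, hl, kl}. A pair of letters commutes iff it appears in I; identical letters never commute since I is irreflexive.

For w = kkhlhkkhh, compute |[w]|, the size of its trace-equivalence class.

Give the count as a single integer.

drop 0:k onto floor
drop 1:k onto {0:k}
drop 2:h onto floor
drop 3:l onto floor
drop 4:h onto {2:h}
drop 5:k onto {1:k}
drop 6:k onto {5:k}
drop 7:h onto {4:h}
drop 8:h onto {7:h}
ground layer = {0:k, 2:h, 3:l}
drop-orders for the pieces not yet dropped (sum over which currently-grounded one goes next):
  1 to go: {3} 1  {6} 1  {8} 1
  2 to go: {3,6} 2  {3,8} 2  {5,6} 1  {6,8} 2  {7,8} 1
  3 to go: {1,5,6} 1  {3,5,6} 3  {3,6,8} 6  {3,7,8} 3  {4,7,8} 1  {5,6,8} 3  {6,7,8} 3
  4 to go: {0,1,5,6} 1  {1,3,5,6} 4  {1,5,6,8} 4  {2,4,7,8} 1  {3,4,7,8} 4  {3,5,6,8} 12  {3,6,7,8} 12  {4,6,7,8} 4  {5,6,7,8} 6
  5 to go: {0,1,3,5,6} 5  {0,1,5,6,8} 5  {1,3,5,6,8} 20  {1,5,6,7,8} 10  {2,3,4,7,8} 5  {2,4,6,7,8} 5  {3,4,6,7,8} 20  {3,5,6,7,8} 30  {4,5,6,7,8} 10
  6 to go: {0,1,3,5,6,8} 30  {0,1,5,6,7,8} 15  {1,3,5,6,7,8} 60  {1,4,5,6,7,8} 20  {2,3,4,6,7,8} 30  {2,4,5,6,7,8} 15  {3,4,5,6,7,8} 60
  7 to go: {0,1,3,5,6,7,8} 105  {0,1,4,5,6,7,8} 35  {1,2,4,5,6,7,8} 35  {1,3,4,5,6,7,8} 140  {2,3,4,5,6,7,8} 105
  if 0:k drops first: 280 orders
  if 2:h drops first: 280 orders
  if 3:l drops first: 70 orders
heap linearizations: 630

630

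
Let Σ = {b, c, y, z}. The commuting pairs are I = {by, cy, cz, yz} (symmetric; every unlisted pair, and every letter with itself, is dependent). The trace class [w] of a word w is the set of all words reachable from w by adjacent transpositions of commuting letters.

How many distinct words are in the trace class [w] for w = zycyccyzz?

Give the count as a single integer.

1680

piece 0:z — minimal
piece 1:y — minimal
piece 2:c — minimal
piece 3:y rests on {1:y}
piece 4:c rests on {2:c}
piece 5:c rests on {4:c}
piece 6:y rests on {3:y}
piece 7:z rests on {0:z}
piece 8:z rests on {7:z}
minimal pieces: {0:z, 1:y, 2:c}
ways to finish when only these pieces remain (= sum over removing one remaining piece with nothing left below it):
  1 left: {5}→1  {6}→1  {8}→1
  2 left: {3,6}→1  {4,5}→1  {5,6}→2  {5,8}→2  {6,8}→2  {7,8}→1
  3 left: {0,7,8}→1  {1,3,6}→1  {2,4,5}→1  {3,5,6}→3  {3,6,8}→3  {4,5,6}→3  {4,5,8}→3  {5,6,8}→6  {5,7,8}→3  {6,7,8}→3
  4 left: {0,5,7,8}→4  {0,6,7,8}→4  {1,3,5,6}→4  {1,3,6,8}→4  {2,4,5,6}→4  {2,4,5,8}→4  {3,4,5,6}→6  {3,5,6,8}→12  {3,6,7,8}→6  {4,5,6,8}→12  {4,5,7,8}→6  {5,6,7,8}→12
  5 left: {0,3,6,7,8}→10  {0,4,5,7,8}→10  {0,5,6,7,8}→20  {1,3,4,5,6}→10  {1,3,5,6,8}→20  {1,3,6,7,8}→10  {2,3,4,5,6}→10  {2,4,5,6,8}→20  {2,4,5,7,8}→10  {3,4,5,6,8}→30  {3,5,6,7,8}→30  {4,5,6,7,8}→30
  6 left: {0,1,3,6,7,8}→20  {0,2,4,5,7,8}→20  {0,3,5,6,7,8}→60  {0,4,5,6,7,8}→60  {1,2,3,4,5,6}→20  {1,3,4,5,6,8}→60  {1,3,5,6,7,8}→60  {2,3,4,5,6,8}→60  {2,4,5,6,7,8}→60  {3,4,5,6,7,8}→90
  7 left: {0,1,3,5,6,7,8}→140  {0,2,4,5,6,7,8}→140  {0,3,4,5,6,7,8}→210  {1,2,3,4,5,6,8}→140  {1,3,4,5,6,7,8}→210  {2,3,4,5,6,7,8}→210
  placing 0:z first → 560 extensions
  placing 1:y first → 560 extensions
  placing 2:c first → 560 extensions
total linear extensions = 1680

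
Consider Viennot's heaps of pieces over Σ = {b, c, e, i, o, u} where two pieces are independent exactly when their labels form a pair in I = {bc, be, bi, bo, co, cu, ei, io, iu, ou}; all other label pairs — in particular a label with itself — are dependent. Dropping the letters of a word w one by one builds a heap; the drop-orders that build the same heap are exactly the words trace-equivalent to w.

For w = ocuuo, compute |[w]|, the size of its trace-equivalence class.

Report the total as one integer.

30

drop 0:o onto floor
drop 1:c onto floor
drop 2:u onto floor
drop 3:u onto {2:u}
drop 4:o onto {0:o}
ground layer = {0:o, 1:c, 2:u}
drop-orders for the pieces not yet dropped (sum over which currently-grounded one goes next):
  1 to go: {1} 1  {3} 1  {4} 1
  2 to go: {0,4} 1  {1,3} 2  {1,4} 2  {2,3} 1  {3,4} 2
  3 to go: {0,1,4} 3  {0,3,4} 3  {1,2,3} 3  {1,3,4} 6  {2,3,4} 3
  if 0:o drops first: 12 orders
  if 1:c drops first: 6 orders
  if 2:u drops first: 12 orders
heap linearizations: 30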